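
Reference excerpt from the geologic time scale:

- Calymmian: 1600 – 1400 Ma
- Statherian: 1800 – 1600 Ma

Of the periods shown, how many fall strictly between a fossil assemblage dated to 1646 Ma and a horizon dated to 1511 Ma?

The older date is 1646 Ma and the younger is 1511 Ma.
No period both begins after 1646 Ma and ends before 1511 Ma, so the count is 0.

0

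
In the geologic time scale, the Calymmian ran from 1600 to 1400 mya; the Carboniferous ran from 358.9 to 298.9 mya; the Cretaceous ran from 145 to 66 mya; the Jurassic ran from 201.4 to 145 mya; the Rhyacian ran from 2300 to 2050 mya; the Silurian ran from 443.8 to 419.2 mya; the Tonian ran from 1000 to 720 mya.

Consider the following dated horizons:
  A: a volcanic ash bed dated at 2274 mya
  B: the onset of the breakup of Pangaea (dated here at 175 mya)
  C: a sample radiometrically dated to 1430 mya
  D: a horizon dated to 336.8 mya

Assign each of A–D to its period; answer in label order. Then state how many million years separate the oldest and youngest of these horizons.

A — Rhyacian; B — Jurassic; C — Calymmian; D — Carboniferous; span 2099 million years

A: 2274 Ma lies in 2300–2050 Ma, so Rhyacian.
B: 175 Ma lies in 201.4–145 Ma, so Jurassic.
C: 1430 Ma lies in 1600–1400 Ma, so Calymmian.
D: 336.8 Ma lies in 358.9–298.9 Ma, so Carboniferous.
Oldest = 2274 Ma, youngest = 175 Ma → span 2099 Myr.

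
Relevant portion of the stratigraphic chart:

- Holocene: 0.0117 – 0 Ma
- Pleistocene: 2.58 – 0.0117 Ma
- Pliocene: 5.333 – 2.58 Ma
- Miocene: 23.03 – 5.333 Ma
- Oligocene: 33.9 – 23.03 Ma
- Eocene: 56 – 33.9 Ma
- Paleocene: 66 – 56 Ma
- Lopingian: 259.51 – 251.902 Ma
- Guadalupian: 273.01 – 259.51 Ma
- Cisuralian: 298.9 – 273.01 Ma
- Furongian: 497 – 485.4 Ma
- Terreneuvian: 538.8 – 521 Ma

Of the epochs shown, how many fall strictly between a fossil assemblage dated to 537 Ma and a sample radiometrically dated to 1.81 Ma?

The older date is 537 Ma and the younger is 1.81 Ma.
Epochs with start < 537 and end > 1.81 Ma: Furongian (497–485.4), Cisuralian (298.9–273.01), Guadalupian (273.01–259.51), Lopingian (259.51–251.902), Paleocene (66–56), Eocene (56–33.9), Oligocene (33.9–23.03), Miocene (23.03–5.333), Pliocene (5.333–2.58).
That is 9 complete epochs.

9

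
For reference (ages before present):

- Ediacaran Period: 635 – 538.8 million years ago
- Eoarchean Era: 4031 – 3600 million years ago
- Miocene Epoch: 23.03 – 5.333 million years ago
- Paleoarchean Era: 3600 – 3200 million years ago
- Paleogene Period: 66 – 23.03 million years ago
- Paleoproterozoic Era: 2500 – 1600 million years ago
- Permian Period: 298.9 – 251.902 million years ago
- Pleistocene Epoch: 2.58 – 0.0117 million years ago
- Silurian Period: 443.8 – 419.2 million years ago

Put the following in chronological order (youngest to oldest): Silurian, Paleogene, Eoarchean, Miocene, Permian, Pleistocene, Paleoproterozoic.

Sorting by start age (ascending Ma, since larger Ma = older): Pleistocene start 2.58, Miocene start 23.03, Paleogene start 66, Permian start 298.9, Silurian start 443.8, Paleoproterozoic start 2500, Eoarchean start 4031.

Pleistocene, Miocene, Paleogene, Permian, Silurian, Paleoproterozoic, Eoarchean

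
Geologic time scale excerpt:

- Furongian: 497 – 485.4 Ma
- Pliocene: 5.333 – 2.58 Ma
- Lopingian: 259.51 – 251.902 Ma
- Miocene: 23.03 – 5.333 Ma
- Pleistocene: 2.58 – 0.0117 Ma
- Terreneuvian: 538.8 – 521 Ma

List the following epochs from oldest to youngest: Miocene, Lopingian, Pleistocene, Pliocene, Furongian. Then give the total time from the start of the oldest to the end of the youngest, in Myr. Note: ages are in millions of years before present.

Furongian → Lopingian → Miocene → Pliocene → Pleistocene; total span 496.9883 Myr

Start ages (Ma): Furongian 497, Lopingian 259.51, Miocene 23.03, Pliocene 5.333, Pleistocene 2.58.
Ordered oldest to youngest: Furongian, Lopingian, Miocene, Pliocene, Pleistocene.
Span = 497 − 0.0117 = 496.9883 Myr.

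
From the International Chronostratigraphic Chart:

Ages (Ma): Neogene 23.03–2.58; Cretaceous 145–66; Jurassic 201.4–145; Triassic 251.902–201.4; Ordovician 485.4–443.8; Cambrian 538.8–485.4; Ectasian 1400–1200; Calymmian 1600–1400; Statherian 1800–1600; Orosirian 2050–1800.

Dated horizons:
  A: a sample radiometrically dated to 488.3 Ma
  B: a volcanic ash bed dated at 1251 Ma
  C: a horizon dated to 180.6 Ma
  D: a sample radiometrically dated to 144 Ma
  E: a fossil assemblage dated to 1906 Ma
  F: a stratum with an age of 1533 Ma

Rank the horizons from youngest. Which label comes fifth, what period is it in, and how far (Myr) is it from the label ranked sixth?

Smaller Ma means younger, so youngest first: D 144 < C 180.6 < A 488.3 < B 1251 < F 1533 < E 1906.
Counting 5 along gives F (1533 Ma); the excerpt puts that inside the Calymmian, 1600–1400 Ma.
Next in line is E (1906 Ma), and 1906 − 1533 = 373 Myr.

F, in the Calymmian; 373 million years to E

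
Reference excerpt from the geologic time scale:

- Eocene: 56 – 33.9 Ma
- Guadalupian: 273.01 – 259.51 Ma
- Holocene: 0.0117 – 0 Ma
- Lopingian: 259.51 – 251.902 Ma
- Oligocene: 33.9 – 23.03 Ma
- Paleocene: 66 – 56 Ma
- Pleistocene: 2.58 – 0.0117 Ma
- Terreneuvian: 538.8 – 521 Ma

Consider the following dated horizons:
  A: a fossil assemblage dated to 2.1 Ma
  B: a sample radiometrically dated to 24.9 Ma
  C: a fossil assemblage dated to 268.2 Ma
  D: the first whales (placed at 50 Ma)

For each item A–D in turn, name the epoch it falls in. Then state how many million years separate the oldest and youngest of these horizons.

Match each age against the start–end ranges in the excerpt: A = 2.1 Ma → Pleistocene (2.58–0.0117); B = 24.9 Ma → Oligocene (33.9–23.03); C = 268.2 Ma → Guadalupian (273.01–259.51); D = 50 Ma → Eocene (56–33.9).
The largest age is 268.2 Ma and the smallest is 2.1 Ma; their difference is 266.1 Myr.

A — Pleistocene; B — Oligocene; C — Guadalupian; D — Eocene; span 266.1 million years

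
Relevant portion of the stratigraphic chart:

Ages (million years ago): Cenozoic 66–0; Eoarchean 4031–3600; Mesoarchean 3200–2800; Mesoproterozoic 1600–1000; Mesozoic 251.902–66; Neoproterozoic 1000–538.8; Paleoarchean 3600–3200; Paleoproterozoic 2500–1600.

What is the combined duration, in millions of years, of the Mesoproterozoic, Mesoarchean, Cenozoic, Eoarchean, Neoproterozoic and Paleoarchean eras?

Each duration: Mesoproterozoic = 600; Mesoarchean = 400; Cenozoic = 66; Eoarchean = 431; Neoproterozoic = 461.2; Paleoarchean = 400.
Sum: 600 + 400 + 66 + 431 + 461.2 + 400 = 2358.2 Myr.

2358.2 million years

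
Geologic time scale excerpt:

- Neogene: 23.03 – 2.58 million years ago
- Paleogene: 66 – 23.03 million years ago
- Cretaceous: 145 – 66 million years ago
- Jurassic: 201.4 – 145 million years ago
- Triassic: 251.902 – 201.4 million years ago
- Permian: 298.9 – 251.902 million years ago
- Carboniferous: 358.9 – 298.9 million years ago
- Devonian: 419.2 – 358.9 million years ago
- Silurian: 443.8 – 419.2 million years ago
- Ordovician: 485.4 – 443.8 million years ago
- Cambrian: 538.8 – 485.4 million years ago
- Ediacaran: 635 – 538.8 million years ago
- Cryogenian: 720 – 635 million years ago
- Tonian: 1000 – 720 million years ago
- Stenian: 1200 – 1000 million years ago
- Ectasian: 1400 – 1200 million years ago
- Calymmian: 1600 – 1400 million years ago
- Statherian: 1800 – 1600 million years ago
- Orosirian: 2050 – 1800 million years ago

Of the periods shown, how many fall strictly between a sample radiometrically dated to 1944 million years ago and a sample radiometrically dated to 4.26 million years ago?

17

1944 Ma sits inside the Orosirian (2050–1800) and 4.26 Ma inside the Neogene (23.03–2.58); neither of those is wholly between the two dates.
The listed periods lying completely between them are Statherian, Calymmian, Ectasian, Stenian, Tonian, Cryogenian, Ediacaran, Cambrian, Ordovician, Silurian, Devonian, Carboniferous, Permian, Triassic, Jurassic, Cretaceous, Paleogene — 17 in all.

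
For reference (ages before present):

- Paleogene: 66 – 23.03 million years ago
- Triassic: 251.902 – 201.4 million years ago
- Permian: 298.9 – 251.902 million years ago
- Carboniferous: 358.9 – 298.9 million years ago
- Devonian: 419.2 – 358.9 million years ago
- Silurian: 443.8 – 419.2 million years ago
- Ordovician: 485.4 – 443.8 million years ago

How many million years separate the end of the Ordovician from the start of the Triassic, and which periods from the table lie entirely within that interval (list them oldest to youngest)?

The Ordovician closes at 443.8 Ma and the Triassic opens at 251.902 Ma, so the interval is 443.8 − 251.902 = 191.898 Myr.
A period fits inside if it starts at or after 443.8 Ma and ends at or before 251.902 Ma; oldest first that gives Silurian, Devonian, Carboniferous, Permian.

191.898 million years; Silurian, Devonian, Carboniferous, Permian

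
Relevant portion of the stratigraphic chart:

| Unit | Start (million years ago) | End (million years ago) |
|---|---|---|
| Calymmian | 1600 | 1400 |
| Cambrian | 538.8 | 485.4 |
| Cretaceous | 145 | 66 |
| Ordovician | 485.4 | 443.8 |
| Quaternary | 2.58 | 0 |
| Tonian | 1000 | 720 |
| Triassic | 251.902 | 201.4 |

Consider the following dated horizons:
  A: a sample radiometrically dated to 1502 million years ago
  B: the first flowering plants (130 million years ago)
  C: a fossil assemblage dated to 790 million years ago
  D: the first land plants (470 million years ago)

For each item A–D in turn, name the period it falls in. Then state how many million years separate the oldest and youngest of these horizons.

A — Calymmian; B — Cretaceous; C — Tonian; D — Ordovician; span 1372 million years

A: 1502 Ma lies in 1600–1400 Ma, so Calymmian.
B: 130 Ma lies in 145–66 Ma, so Cretaceous.
C: 790 Ma lies in 1000–720 Ma, so Tonian.
D: 470 Ma lies in 485.4–443.8 Ma, so Ordovician.
Oldest = 1502 Ma, youngest = 130 Ma → span 1372 Myr.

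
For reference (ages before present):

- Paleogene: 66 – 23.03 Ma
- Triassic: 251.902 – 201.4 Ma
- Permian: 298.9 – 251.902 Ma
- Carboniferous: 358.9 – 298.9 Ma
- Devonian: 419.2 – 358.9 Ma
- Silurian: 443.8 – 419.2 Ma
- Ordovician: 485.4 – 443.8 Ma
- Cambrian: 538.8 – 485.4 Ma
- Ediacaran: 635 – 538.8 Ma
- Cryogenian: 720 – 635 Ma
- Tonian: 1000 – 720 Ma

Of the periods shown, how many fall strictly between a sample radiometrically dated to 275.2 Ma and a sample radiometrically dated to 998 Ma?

7

998 Ma sits inside the Tonian (1000–720) and 275.2 Ma inside the Permian (298.9–251.902); neither of those is wholly between the two dates.
The listed periods lying completely between them are Cryogenian, Ediacaran, Cambrian, Ordovician, Silurian, Devonian, Carboniferous — 7 in all.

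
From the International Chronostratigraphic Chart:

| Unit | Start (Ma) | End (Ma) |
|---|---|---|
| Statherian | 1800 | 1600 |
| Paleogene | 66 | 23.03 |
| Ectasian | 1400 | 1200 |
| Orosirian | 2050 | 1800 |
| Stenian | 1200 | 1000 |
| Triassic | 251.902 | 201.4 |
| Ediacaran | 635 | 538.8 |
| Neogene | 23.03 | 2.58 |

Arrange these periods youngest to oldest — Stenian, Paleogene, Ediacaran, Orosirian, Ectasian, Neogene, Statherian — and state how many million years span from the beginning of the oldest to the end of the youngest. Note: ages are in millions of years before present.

Neogene, Paleogene, Ediacaran, Stenian, Ectasian, Statherian, Orosirian; total span 2047.42 Myr

Start ages (Ma): Orosirian 2050, Statherian 1800, Ectasian 1400, Stenian 1200, Ediacaran 635, Paleogene 66, Neogene 23.03.
Ordered youngest to oldest: Neogene, Paleogene, Ediacaran, Stenian, Ectasian, Statherian, Orosirian.
Span = 2050 − 2.58 = 2047.42 Myr.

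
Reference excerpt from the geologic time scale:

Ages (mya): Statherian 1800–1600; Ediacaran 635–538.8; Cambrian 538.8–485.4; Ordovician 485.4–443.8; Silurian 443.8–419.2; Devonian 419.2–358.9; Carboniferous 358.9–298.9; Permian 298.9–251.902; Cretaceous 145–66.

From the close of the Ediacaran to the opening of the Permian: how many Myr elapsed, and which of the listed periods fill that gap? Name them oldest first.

239.9 million years; Cambrian, Ordovician, Silurian, Devonian, Carboniferous

The Ediacaran closes at 538.8 Ma and the Permian opens at 298.9 Ma, so the interval is 538.8 − 298.9 = 239.9 Myr.
A period fits inside if it starts at or after 538.8 Ma and ends at or before 298.9 Ma; oldest first that gives Cambrian, Ordovician, Silurian, Devonian, Carboniferous.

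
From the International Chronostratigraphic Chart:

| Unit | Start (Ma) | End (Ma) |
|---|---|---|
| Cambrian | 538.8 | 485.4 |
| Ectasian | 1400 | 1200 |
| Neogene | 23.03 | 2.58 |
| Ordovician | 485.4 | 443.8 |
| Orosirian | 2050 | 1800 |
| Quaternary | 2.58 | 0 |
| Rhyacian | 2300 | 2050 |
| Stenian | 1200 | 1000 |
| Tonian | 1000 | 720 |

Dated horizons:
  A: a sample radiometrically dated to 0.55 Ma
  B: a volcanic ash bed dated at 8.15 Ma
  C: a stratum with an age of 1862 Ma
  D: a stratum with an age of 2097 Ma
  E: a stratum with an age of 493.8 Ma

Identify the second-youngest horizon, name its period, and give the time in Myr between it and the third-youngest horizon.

Smaller Ma means younger, so youngest first: A 0.55 < B 8.15 < E 493.8 < C 1862 < D 2097.
Counting 2 along gives B (8.15 Ma); the excerpt puts that inside the Neogene, 23.03–2.58 Ma.
Next in line is E (493.8 Ma), and 493.8 − 8.15 = 485.65 Myr.

B, in the Neogene; 485.65 million years to E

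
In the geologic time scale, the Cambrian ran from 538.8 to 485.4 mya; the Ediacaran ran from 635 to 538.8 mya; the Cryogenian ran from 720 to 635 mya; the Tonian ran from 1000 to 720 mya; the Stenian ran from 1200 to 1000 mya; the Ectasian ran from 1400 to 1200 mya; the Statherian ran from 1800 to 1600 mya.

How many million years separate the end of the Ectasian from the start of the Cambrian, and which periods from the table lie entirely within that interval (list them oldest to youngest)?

End of Ectasian = 1200 Ma; start of Cambrian = 538.8 Ma.
Gap = 1200 − 538.8 = 661.2 Myr.
Periods wholly inside 1200–538.8 Ma: Stenian (1200–1000), Tonian (1000–720), Cryogenian (720–635), Ediacaran (635–538.8).

661.2 million years; Stenian, Tonian, Cryogenian, Ediacaran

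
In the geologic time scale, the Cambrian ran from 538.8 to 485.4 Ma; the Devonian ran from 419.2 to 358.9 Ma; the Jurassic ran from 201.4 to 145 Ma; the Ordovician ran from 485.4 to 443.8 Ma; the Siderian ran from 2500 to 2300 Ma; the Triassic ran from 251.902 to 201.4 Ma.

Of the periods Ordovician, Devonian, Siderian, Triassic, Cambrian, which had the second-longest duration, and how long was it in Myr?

Devonian, 60.3 million years

Start − end for each: Ordovician 485.4 − 443.8 = 41.6; Devonian 419.2 − 358.9 = 60.3; Siderian 2500 − 2300 = 200; Triassic 251.902 − 201.4 = 50.502; Cambrian 538.8 − 485.4 = 53.4.
Ranking these from longest: Siderian > Devonian > Cambrian > Triassic > Ordovician.
Position 2 in that ranking is Devonian, which lasted 60.3 Myr.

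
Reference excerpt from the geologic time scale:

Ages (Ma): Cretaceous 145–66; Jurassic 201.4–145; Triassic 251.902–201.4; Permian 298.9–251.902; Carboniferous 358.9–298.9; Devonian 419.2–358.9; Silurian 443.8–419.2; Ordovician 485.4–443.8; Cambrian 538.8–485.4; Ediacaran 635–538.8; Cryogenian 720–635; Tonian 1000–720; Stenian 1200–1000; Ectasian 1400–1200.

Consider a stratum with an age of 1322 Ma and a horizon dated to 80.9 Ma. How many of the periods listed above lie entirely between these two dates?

The older date is 1322 Ma and the younger is 80.9 Ma.
Periods with start < 1322 and end > 80.9 Ma: Stenian (1200–1000), Tonian (1000–720), Cryogenian (720–635), Ediacaran (635–538.8), Cambrian (538.8–485.4), Ordovician (485.4–443.8), Silurian (443.8–419.2), Devonian (419.2–358.9), Carboniferous (358.9–298.9), Permian (298.9–251.902), Triassic (251.902–201.4), Jurassic (201.4–145).
That is 12 complete periods.

12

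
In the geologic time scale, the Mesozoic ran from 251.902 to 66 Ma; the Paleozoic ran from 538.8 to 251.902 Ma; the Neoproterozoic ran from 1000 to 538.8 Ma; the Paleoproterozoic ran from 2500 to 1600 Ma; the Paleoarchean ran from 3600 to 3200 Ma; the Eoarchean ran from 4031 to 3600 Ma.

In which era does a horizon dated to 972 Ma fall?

972 Ma lies between 1000 and 538.8 Ma, so it falls in the Neoproterozoic.

Neoproterozoic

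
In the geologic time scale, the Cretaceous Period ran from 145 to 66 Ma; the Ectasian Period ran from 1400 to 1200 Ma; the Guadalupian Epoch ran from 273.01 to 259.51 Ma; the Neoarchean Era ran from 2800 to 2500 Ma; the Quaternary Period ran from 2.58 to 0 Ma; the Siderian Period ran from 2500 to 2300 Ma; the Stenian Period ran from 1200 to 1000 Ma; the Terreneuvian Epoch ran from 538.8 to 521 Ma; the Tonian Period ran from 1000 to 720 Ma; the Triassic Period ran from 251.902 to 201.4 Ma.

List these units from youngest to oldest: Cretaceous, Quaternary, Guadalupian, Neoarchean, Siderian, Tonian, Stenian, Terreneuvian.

Sorting by start age (ascending Ma, since larger Ma = older): Quaternary start 2.58, Cretaceous start 145, Guadalupian start 273.01, Terreneuvian start 538.8, Tonian start 1000, Stenian start 1200, Siderian start 2500, Neoarchean start 2800.

Quaternary, then Cretaceous, then Guadalupian, then Terreneuvian, then Tonian, then Stenian, then Siderian, then Neoarchean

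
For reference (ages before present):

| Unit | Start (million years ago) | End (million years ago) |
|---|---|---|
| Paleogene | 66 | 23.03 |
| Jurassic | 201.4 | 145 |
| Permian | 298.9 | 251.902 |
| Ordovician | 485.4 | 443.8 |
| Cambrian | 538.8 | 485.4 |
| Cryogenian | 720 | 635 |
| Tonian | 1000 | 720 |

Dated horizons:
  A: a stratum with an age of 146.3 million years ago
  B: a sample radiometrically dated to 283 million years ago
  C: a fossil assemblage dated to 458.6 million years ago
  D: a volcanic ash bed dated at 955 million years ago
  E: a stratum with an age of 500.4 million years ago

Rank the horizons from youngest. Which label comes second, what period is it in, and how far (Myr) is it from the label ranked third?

B, in the Permian; 175.6 million years to C

Sorted youngest-first by Ma: A (146.3), B (283), C (458.6), E (500.4), D (955).
The second youngest is B at 283 Ma, which lies in 298.9–251.902 Ma: the Permian.
The third youngest is C at 458.6 Ma; separation = |283 − 458.6| = 175.6 Myr.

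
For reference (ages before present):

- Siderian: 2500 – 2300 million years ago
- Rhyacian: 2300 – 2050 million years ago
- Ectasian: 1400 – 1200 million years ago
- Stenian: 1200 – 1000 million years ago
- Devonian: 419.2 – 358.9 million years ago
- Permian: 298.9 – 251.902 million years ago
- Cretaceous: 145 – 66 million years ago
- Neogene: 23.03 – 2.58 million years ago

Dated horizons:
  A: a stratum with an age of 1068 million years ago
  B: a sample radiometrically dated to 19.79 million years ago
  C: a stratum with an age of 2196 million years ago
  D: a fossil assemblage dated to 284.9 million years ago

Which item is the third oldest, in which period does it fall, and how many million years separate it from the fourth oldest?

D, in the Permian; 265.11 million years to B

Larger Ma means older, so oldest first: C 2196 > A 1068 > D 284.9 > B 19.79.
Counting 3 along gives D (284.9 Ma); the excerpt puts that inside the Permian, 298.9–251.902 Ma.
Next in line is B (19.79 Ma), and 284.9 − 19.79 = 265.11 Myr.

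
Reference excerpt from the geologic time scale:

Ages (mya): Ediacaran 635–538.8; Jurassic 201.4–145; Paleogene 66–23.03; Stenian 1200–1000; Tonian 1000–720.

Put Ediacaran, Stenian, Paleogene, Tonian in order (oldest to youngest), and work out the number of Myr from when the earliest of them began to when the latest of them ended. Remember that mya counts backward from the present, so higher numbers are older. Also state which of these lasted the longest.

Start ages (Ma): Stenian 1200, Tonian 1000, Ediacaran 635, Paleogene 66.
Ordered oldest to youngest: Stenian, Tonian, Ediacaran, Paleogene.
Span = 1200 − 23.03 = 1176.97 Myr.
Durations: Paleogene 42.97, Stenian 200, Ediacaran 96.2, Tonian 280 → longest is Tonian (280 Myr).

Stenian → Tonian → Ediacaran → Paleogene; total span 1176.97 Myr; longest is Tonian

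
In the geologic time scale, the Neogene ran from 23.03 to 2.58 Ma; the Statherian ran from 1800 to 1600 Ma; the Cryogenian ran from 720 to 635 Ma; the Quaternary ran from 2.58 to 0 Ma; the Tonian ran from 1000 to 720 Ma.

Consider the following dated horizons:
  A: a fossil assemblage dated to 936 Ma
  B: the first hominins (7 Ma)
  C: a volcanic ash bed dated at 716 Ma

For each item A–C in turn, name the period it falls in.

Match each age against the start–end ranges in the excerpt: A = 936 Ma → Tonian (1000–720); B = 7 Ma → Neogene (23.03–2.58); C = 716 Ma → Cryogenian (720–635).

A — Tonian; B — Neogene; C — Cryogenian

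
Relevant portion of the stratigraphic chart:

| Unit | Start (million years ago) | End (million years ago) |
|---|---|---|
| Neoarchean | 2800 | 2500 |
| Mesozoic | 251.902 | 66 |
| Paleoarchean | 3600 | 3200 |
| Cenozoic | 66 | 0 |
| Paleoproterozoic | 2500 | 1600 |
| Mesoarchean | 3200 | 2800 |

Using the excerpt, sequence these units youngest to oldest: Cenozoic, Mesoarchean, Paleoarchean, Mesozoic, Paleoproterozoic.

Cenozoic → Mesozoic → Paleoproterozoic → Mesoarchean → Paleoarchean

Read off each span (Ma): Cenozoic 66–0; Mesoarchean 3200–2800; Paleoarchean 3600–3200; Mesozoic 251.902–66; Paleoproterozoic 2500–1600.
Larger Ma is older, so oldest→youngest is Paleoarchean, Mesoarchean, Paleoproterozoic, Mesozoic, Cenozoic; reverse it for youngest→oldest.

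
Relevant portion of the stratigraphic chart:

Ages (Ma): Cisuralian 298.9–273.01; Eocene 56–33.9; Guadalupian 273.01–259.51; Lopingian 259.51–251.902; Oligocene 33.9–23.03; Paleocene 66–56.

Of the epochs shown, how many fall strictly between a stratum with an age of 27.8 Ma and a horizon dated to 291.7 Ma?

4

291.7 Ma sits inside the Cisuralian (298.9–273.01) and 27.8 Ma inside the Oligocene (33.9–23.03); neither of those is wholly between the two dates.
The listed epochs lying completely between them are Guadalupian, Lopingian, Paleocene, Eocene — 4 in all.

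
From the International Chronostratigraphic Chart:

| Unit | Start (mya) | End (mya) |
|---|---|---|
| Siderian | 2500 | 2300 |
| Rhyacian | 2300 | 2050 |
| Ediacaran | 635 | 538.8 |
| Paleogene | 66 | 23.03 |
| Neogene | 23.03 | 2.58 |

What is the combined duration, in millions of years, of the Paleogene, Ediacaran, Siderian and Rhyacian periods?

589.17 million years

Each duration: Paleogene = 42.97; Ediacaran = 96.2; Siderian = 200; Rhyacian = 250.
Sum: 42.97 + 96.2 + 200 + 250 = 589.17 Myr.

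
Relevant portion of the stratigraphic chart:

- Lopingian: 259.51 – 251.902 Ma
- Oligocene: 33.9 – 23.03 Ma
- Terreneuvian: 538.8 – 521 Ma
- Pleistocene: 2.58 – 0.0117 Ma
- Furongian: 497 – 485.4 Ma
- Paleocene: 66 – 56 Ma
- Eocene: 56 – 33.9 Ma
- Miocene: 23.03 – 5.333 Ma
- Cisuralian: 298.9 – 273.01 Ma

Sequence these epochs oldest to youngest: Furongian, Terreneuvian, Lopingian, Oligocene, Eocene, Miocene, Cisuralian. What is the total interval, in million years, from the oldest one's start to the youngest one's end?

Terreneuvian → Furongian → Cisuralian → Lopingian → Eocene → Oligocene → Miocene; total span 533.467 Myr

Start ages (Ma): Terreneuvian 538.8, Furongian 497, Cisuralian 298.9, Lopingian 259.51, Eocene 56, Oligocene 33.9, Miocene 23.03.
Ordered oldest to youngest: Terreneuvian, Furongian, Cisuralian, Lopingian, Eocene, Oligocene, Miocene.
Span = 538.8 − 5.333 = 533.467 Myr.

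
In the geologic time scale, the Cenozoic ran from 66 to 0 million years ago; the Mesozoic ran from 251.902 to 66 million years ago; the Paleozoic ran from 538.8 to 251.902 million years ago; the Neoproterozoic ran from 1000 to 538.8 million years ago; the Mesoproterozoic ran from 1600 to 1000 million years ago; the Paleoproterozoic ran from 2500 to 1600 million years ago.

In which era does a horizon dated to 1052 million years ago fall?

Mesoproterozoic

1052 Ma lies between 1600 and 1000 Ma, so it falls in the Mesoproterozoic.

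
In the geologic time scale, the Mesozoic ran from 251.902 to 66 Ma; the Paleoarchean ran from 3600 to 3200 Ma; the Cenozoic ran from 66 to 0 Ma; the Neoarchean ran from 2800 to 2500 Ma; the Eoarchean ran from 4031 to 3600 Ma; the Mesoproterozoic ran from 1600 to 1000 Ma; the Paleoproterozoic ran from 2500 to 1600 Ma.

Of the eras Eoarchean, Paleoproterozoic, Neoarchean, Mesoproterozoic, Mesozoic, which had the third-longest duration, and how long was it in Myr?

Start − end for each: Eoarchean 4031 − 3600 = 431; Paleoproterozoic 2500 − 1600 = 900; Neoarchean 2800 − 2500 = 300; Mesoproterozoic 1600 − 1000 = 600; Mesozoic 251.902 − 66 = 185.902.
Ranking these from longest: Paleoproterozoic > Mesoproterozoic > Eoarchean > Neoarchean > Mesozoic.
Position 3 in that ranking is Eoarchean, which lasted 431 Myr.

Eoarchean, 431 million years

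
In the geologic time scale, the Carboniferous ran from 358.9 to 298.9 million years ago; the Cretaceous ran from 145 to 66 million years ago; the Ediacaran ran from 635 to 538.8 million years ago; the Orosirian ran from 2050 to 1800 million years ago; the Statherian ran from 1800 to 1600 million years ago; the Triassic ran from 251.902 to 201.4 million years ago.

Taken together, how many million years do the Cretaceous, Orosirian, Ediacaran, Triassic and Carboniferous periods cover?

535.702 million years

Each duration: Cretaceous = 79; Orosirian = 250; Ediacaran = 96.2; Triassic = 50.502; Carboniferous = 60.
Sum: 79 + 250 + 96.2 + 50.502 + 60 = 535.702 Myr.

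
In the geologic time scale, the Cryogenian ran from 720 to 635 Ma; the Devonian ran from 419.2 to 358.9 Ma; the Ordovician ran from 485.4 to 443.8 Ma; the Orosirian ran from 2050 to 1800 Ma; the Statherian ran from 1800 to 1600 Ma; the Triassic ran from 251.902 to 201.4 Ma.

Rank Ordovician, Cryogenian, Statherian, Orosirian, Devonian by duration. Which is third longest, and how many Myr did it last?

Cryogenian, 85 million years

Start − end for each: Ordovician 485.4 − 443.8 = 41.6; Cryogenian 720 − 635 = 85; Statherian 1800 − 1600 = 200; Orosirian 2050 − 1800 = 250; Devonian 419.2 − 358.9 = 60.3.
Ranking these from longest: Orosirian > Statherian > Cryogenian > Devonian > Ordovician.
Position 3 in that ranking is Cryogenian, which lasted 85 Myr.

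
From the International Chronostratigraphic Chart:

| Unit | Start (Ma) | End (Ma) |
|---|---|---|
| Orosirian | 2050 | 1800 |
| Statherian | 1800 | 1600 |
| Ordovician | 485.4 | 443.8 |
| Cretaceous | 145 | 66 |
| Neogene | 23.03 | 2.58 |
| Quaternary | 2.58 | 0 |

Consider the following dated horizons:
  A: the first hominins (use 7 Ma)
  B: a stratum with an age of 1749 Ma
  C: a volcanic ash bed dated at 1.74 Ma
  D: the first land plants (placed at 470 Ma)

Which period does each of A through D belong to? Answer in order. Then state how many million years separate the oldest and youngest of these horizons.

Match each age against the start–end ranges in the excerpt: A = 7 Ma → Neogene (23.03–2.58); B = 1749 Ma → Statherian (1800–1600); C = 1.74 Ma → Quaternary (2.58–0); D = 470 Ma → Ordovician (485.4–443.8).
The largest age is 1749 Ma and the smallest is 1.74 Ma; their difference is 1747.26 Myr.

A — Neogene; B — Statherian; C — Quaternary; D — Ordovician; span 1747.26 million years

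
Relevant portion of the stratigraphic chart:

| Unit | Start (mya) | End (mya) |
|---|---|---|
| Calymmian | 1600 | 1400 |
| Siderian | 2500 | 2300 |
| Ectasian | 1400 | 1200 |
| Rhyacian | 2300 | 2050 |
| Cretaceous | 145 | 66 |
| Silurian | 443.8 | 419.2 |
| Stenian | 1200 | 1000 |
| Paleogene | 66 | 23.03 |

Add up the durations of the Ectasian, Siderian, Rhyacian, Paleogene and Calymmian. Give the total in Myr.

892.97 million years

Duration is start − end for each: (1400 − 1200) + (2500 − 2300) + (2300 − 2050) + (66 − 23.03) + (1600 − 1400).
That is 200 + 200 + 250 + 42.97 + 200, which totals 892.97 million years.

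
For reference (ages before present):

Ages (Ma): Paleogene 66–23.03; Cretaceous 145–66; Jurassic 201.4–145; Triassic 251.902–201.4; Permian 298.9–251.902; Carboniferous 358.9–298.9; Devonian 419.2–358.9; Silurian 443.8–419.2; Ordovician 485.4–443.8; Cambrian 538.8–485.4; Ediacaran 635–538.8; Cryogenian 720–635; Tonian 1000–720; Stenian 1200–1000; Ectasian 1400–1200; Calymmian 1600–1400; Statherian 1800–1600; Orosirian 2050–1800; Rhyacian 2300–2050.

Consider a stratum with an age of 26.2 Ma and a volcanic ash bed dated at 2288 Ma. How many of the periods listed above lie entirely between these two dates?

17

2288 Ma sits inside the Rhyacian (2300–2050) and 26.2 Ma inside the Paleogene (66–23.03); neither of those is wholly between the two dates.
The listed periods lying completely between them are Orosirian, Statherian, Calymmian, Ectasian, Stenian, Tonian, Cryogenian, Ediacaran, Cambrian, Ordovician, Silurian, Devonian, Carboniferous, Permian, Triassic, Jurassic, Cretaceous — 17 in all.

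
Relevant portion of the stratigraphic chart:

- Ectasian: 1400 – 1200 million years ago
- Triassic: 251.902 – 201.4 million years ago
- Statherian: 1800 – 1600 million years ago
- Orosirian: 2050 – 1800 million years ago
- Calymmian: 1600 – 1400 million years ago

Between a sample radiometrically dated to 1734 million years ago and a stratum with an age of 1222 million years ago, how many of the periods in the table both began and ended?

1

1734 Ma sits inside the Statherian (1800–1600) and 1222 Ma inside the Ectasian (1400–1200); neither of those is wholly between the two dates.
The listed periods lying completely between them are Calymmian — 1 in all.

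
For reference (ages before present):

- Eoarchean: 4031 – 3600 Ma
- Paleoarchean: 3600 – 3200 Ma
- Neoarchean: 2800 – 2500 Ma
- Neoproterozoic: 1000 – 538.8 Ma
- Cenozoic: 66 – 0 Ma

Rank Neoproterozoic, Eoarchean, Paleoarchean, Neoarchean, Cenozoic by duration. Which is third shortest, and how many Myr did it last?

Start − end for each: Neoproterozoic 1000 − 538.8 = 461.2; Eoarchean 4031 − 3600 = 431; Paleoarchean 3600 − 3200 = 400; Neoarchean 2800 − 2500 = 300; Cenozoic 66 − 0 = 66.
Ranking these from shortest: Cenozoic < Neoarchean < Paleoarchean < Eoarchean < Neoproterozoic.
Position 3 in that ranking is Paleoarchean, which lasted 400 Myr.

Paleoarchean, 400 million years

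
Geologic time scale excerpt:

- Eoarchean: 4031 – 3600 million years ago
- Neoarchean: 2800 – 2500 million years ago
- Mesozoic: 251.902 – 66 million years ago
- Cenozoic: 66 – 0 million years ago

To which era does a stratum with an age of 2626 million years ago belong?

Neoarchean

2626 Ma lies between 2800 and 2500 Ma, so it falls in the Neoarchean.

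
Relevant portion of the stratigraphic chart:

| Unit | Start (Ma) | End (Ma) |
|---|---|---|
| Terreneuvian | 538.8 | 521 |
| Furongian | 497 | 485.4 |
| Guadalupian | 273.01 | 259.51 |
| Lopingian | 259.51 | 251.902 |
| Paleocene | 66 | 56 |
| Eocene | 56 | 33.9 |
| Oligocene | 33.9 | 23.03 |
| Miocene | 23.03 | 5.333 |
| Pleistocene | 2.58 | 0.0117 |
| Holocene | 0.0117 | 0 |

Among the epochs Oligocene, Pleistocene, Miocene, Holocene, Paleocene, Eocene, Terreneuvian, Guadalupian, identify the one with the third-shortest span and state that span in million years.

Durations: Oligocene 10.87; Pleistocene 2.5683; Miocene 17.697; Holocene 0.0117; Paleocene 10; Eocene 22.1; Terreneuvian 17.8; Guadalupian 13.5 Myr.
Sorted shortest-first: Holocene (0.0117), Pleistocene (2.5683), Paleocene (10), Oligocene (10.87), Guadalupian (13.5), Miocene (17.697), Terreneuvian (17.8), Eocene (22.1).
The third shortest is Paleocene at 10 Myr.

Paleocene, 10 million years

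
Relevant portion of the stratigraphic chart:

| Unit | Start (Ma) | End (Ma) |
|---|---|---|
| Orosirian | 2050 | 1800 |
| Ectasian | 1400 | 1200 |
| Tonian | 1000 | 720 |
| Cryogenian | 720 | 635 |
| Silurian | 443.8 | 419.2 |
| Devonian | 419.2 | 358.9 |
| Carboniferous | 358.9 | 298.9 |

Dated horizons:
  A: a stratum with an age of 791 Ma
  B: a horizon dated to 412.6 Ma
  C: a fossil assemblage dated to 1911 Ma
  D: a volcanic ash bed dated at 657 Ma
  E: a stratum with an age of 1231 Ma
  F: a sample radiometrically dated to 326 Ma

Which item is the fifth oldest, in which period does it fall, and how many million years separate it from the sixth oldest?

Sorted oldest-first by Ma: C (1911), E (1231), A (791), D (657), B (412.6), F (326).
The fifth oldest is B at 412.6 Ma, which lies in 419.2–358.9 Ma: the Devonian.
The sixth oldest is F at 326 Ma; separation = |412.6 − 326| = 86.6 Myr.

B, in the Devonian; 86.6 million years to F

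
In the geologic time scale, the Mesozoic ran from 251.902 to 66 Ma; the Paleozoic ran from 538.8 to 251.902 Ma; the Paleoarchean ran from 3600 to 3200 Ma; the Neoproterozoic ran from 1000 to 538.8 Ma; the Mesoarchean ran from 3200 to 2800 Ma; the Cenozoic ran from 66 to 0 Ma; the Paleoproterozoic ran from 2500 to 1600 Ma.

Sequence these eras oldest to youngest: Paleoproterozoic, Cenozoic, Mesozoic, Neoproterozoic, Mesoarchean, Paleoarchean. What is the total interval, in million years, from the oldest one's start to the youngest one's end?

Start ages (Ma): Paleoarchean 3600, Mesoarchean 3200, Paleoproterozoic 2500, Neoproterozoic 1000, Mesozoic 251.902, Cenozoic 66.
Ordered oldest to youngest: Paleoarchean, Mesoarchean, Paleoproterozoic, Neoproterozoic, Mesozoic, Cenozoic.
Span = 3600 − 0 = 3600 Myr.

Paleoarchean, Mesoarchean, Paleoproterozoic, Neoproterozoic, Mesozoic, Cenozoic; total span 3600 Myr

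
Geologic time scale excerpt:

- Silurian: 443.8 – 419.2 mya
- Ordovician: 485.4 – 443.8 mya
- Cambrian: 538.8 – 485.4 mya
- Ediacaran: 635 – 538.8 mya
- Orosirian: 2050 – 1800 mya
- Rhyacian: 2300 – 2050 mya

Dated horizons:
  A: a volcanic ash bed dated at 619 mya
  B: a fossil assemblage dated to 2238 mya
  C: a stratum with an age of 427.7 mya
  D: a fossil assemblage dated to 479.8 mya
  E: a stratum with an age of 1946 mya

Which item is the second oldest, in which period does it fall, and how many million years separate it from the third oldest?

E, in the Orosirian; 1327 million years to A

Sorted oldest-first by Ma: B (2238), E (1946), A (619), D (479.8), C (427.7).
The second oldest is E at 1946 Ma, which lies in 2050–1800 Ma: the Orosirian.
The third oldest is A at 619 Ma; separation = |1946 − 619| = 1327 Myr.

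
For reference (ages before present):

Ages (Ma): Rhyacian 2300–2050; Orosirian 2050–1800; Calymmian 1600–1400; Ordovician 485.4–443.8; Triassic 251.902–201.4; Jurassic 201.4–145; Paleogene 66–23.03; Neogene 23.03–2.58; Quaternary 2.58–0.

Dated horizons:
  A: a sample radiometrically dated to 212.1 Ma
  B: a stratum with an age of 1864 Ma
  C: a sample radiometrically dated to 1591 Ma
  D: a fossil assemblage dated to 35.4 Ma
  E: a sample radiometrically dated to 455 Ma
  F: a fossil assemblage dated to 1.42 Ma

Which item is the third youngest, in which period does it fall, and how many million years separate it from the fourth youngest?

A, in the Triassic; 242.9 million years to E

Sorted youngest-first by Ma: F (1.42), D (35.4), A (212.1), E (455), C (1591), B (1864).
The third youngest is A at 212.1 Ma, which lies in 251.902–201.4 Ma: the Triassic.
The fourth youngest is E at 455 Ma; separation = |212.1 − 455| = 242.9 Myr.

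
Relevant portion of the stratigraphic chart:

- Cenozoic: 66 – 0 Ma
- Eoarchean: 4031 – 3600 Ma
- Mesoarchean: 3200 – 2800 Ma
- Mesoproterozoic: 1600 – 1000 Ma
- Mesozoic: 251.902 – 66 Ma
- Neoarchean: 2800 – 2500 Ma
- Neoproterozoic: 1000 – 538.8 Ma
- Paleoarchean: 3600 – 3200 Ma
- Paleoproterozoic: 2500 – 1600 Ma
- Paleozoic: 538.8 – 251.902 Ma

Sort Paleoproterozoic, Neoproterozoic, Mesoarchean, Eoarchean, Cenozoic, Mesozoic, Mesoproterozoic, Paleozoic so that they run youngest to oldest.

Cenozoic, then Mesozoic, then Paleozoic, then Neoproterozoic, then Mesoproterozoic, then Paleoproterozoic, then Mesoarchean, then Eoarchean

Read off each span (Ma): Paleoproterozoic 2500–1600; Neoproterozoic 1000–538.8; Mesoarchean 3200–2800; Eoarchean 4031–3600; Cenozoic 66–0; Mesozoic 251.902–66; Mesoproterozoic 1600–1000; Paleozoic 538.8–251.902.
Larger Ma is older, so oldest→youngest is Eoarchean, Mesoarchean, Paleoproterozoic, Mesoproterozoic, Neoproterozoic, Paleozoic, Mesozoic, Cenozoic; reverse it for youngest→oldest.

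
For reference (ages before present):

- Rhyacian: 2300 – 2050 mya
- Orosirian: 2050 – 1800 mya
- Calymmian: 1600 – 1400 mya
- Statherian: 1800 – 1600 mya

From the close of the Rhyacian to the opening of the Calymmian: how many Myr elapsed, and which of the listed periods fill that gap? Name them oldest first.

The Rhyacian closes at 2050 Ma and the Calymmian opens at 1600 Ma, so the interval is 2050 − 1600 = 450 Myr.
A period fits inside if it starts at or after 2050 Ma and ends at or before 1600 Ma; oldest first that gives Orosirian, Statherian.

450 million years; Orosirian, Statherian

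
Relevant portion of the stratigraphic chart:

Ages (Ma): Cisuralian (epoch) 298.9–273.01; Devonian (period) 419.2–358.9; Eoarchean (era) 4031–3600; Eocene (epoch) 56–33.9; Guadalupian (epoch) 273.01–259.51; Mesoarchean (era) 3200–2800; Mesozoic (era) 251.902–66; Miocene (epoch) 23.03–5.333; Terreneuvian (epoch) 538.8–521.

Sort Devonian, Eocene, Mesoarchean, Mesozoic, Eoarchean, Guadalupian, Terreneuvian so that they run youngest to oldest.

Eocene, Mesozoic, Guadalupian, Devonian, Terreneuvian, Mesoarchean, Eoarchean

Read off each span (Ma): Devonian 419.2–358.9; Eocene 56–33.9; Mesoarchean 3200–2800; Mesozoic 251.902–66; Eoarchean 4031–3600; Guadalupian 273.01–259.51; Terreneuvian 538.8–521.
Larger Ma is older, so oldest→youngest is Eoarchean, Mesoarchean, Terreneuvian, Devonian, Guadalupian, Mesozoic, Eocene; reverse it for youngest→oldest.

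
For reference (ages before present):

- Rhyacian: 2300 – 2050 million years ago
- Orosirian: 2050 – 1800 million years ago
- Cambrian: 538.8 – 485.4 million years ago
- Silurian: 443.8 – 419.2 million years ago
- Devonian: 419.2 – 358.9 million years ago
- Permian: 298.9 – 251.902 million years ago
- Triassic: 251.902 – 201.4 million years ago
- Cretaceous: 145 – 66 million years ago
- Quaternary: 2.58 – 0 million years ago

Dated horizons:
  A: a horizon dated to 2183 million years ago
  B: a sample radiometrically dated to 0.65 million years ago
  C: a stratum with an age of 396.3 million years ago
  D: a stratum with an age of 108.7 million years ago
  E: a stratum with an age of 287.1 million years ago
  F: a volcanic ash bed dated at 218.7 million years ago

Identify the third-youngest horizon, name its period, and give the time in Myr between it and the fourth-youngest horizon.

Smaller Ma means younger, so youngest first: B 0.65 < D 108.7 < F 218.7 < E 287.1 < C 396.3 < A 2183.
Counting 3 along gives F (218.7 Ma); the excerpt puts that inside the Triassic, 251.902–201.4 Ma.
Next in line is E (287.1 Ma), and 287.1 − 218.7 = 68.4 Myr.

F, in the Triassic; 68.4 million years to E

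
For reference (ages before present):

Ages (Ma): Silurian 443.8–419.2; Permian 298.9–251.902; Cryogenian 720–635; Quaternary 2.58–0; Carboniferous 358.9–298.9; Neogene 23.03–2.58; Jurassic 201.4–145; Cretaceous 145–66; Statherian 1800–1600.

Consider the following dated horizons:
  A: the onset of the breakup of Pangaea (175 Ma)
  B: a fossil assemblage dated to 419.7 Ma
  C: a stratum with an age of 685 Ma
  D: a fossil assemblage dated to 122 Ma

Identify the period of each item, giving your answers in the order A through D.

A: 175 Ma lies in 201.4–145 Ma, so Jurassic.
B: 419.7 Ma lies in 443.8–419.2 Ma, so Silurian.
C: 685 Ma lies in 720–635 Ma, so Cryogenian.
D: 122 Ma lies in 145–66 Ma, so Cretaceous.

A — Jurassic; B — Silurian; C — Cryogenian; D — Cretaceous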